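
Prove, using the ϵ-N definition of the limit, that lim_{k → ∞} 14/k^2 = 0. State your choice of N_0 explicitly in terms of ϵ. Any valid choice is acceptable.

Let ϵ > 0 be given. For k ≥ 1, |14/k^2 − 0| = 14/k^2.
14/k^2 < ϵ ⇔ k^2 > 14/ϵ ⇔ k > (14/ϵ)^{1/2}.
Take N_0 = (14/ϵ)^{1/2}. Then k > N_0 implies 14/k^2 < ϵ.

N_0 = (14/ϵ)^{1/2}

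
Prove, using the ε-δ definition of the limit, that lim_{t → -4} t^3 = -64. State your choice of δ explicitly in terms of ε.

δ = min(1, ε/61)

Fix ε > 0. We seek δ > 0 with 0 < |t + 4| < δ ⇒ |t^3 + 64| < ε.
Factor: t^3 + 64 = (t + 4)(t^2 - 4t + 16), so |t^3 + 64| = |t + 4|·|t^2 - 4t + 16|.
Impose δ ≤ 1 so that |t| < 5; then |t^2 - 4t + 16| ≤ 61.
Hence |t^3 + 64| ≤ 61|t + 4|, which is < ε once |t + 4| < ε/61.
Take δ = min(1, ε/61). If 0 < |t + 4| < δ then both bounds hold and |t^3 + 64| ≤ 61|t + 4| < 61·(ε/61) = ε.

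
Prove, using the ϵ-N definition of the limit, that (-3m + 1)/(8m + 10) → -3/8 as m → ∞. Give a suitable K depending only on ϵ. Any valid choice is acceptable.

Let ϵ > 0. For m ≥ 1, |(-3m + 1)/(8m + 10) + 3/8| = |38|/(8(8m + 10)) = 38/(8(8m + 10)).
Since 8m + 10 ≥ 8m for m ≥ 1, this is ≤ 38/(8·8m) = (19/32)/m.
So |(-3m + 1)/(8m + 10) + 3/8| < ϵ whenever m > (19/32)/ϵ.
Take K = (19/32)/ϵ. If m > K then |(-3m + 1)/(8m + 10) + 3/8| ≤ (19/32)/m < ϵ.

K = (19/32)/ϵ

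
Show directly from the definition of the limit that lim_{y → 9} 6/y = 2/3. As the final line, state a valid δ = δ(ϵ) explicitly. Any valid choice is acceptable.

Let ϵ > 0 be given. We seek δ > 0 such that 0 < |y − 9| < δ implies |6/y − (2/3)| < ϵ.
|6/y − (2/3)| = 6·|9 − y|/(9·|y|) = 6|y − 9|/(9|y|).
Require δ ≤ 9/2 so that |y| > 9 − 9/2 = 9/2, hence 9|y| > 81/2.
Then |6/y − (2/3)| < 6|y − 9|/(81/2), which is < ϵ when |y − 9| < (27/4)ϵ.
Take δ = min(9/2, (27/4)ϵ). Then 0 < |y − 9| < δ gives both |y − 9| < 9/2 and |y − 9| < (27/4)ϵ, so |6/y − (2/3)| < ϵ.

δ = min(9/2, (27/4)ϵ)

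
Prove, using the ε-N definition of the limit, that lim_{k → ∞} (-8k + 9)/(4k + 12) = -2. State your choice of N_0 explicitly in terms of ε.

Let ε > 0 be given. For k ≥ 1, |(-8k + 9)/(4k + 12) + 2| = |132|/(4(4k + 12)) = 132/(4(4k + 12)).
Since 4k + 12 ≥ 4k for k ≥ 1, this is ≤ 132/(4·4k) = (33/4)/k.
So |(-8k + 9)/(4k + 12) + 2| < ε whenever k > (33/4)/ε.
Take N_0 = (33/4)/ε. If k > N_0 then |(-8k + 9)/(4k + 12) + 2| ≤ (33/4)/k < ε.

N_0 = (33/4)/ε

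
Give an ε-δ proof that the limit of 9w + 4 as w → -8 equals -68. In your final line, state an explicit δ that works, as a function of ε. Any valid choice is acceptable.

Suppose ε > 0. We need δ > 0 so that 0 < |w + 8| < δ implies |(9w + 4) + 68| < ε.
|(9w + 4) + 68| = |9w + 72| = 9|w + 8|.
Thus it suffices that |w + 8| < ε/9.
Take δ = ε/9. If 0 < |w + 8| < δ then |(9w + 4) + 68| = 9|w + 8| < 9·(ε/9) = ε.

δ = ε/9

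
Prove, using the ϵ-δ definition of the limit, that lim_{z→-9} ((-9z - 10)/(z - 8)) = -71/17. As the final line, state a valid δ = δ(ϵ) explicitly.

Fix ϵ > 0. We want δ > 0 with 0 < |z + 9| < δ ⇒ |(-9z - 10)/(z - 8) + 71/17| < ϵ.
Combining over a common denominator, (-9z - 10)/(z - 8) + 71/17 = [(-9z - 10)·(-17) − 71·(z - 8)] / [(-17)·(z - 8)] = 82(z + 9) / ((-17)(z - 8)).
So |(-9z - 10)/(z - 8) + 71/17| = 82|z + 9| / (17·|z − 8|).
Require δ ≤ 17/2, so |z − 8| ≥ |-17| − |z + 9| > 17 − 17/2 = 17/2.
Hence |(-9z - 10)/(z - 8) + 71/17| < 82|z + 9|/(17·(17/2)) = (164/289)|z + 9|, which is < ϵ once |z + 9| < (289/164)ϵ.
Take δ = min(17/2, (289/164)ϵ). Then 0 < |z + 9| < δ forces both bounds, so |(-9z - 10)/(z - 8) + 71/17| < ϵ.

δ = min(17/2, (289/164)ϵ)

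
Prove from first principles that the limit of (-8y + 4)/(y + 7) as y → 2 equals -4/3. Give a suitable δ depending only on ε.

δ = min(9/2, (27/40)ε)

Let ε > 0 be given. We want δ > 0 with 0 < |y − 2| < δ ⇒ |(-8y + 4)/(y + 7) + 4/3| < ε.
Combining over a common denominator, (-8y + 4)/(y + 7) + 4/3 = [(-8y + 4)·9 − (-12)·(y + 7)] / [9·(y + 7)] = -60(y − 2) / (9(y + 7)).
So |(-8y + 4)/(y + 7) + 4/3| = 60|y − 2| / (9·|y + 7|).
Require δ ≤ 9/2, so |y + 7| ≥ |9| − |y − 2| > 9 − 9/2 = 9/2.
Hence |(-8y + 4)/(y + 7) + 4/3| < 60|y − 2|/(9·(9/2)) = (40/27)|y − 2|, which is < ε once |y − 2| < (27/40)ε.
Take δ = min(9/2, (27/40)ε). Then 0 < |y − 2| < δ forces both bounds, so |(-8y + 4)/(y + 7) + 4/3| < ε.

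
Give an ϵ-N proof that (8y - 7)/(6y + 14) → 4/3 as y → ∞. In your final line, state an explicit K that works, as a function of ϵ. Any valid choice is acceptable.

Suppose ϵ > 0. We seek K > 0 such that y > K implies |(8y - 7)/(6y + 14) − (4/3)| < ϵ.
(8y - 7)/(6y + 14) − (4/3) = (6(8y - 7) − 8(6y + 14)) / (6(6y + 14)) = -154/(6(6y + 14)).
For y > 0 we have 6y + 14 > 6y, so |(8y - 7)/(6y + 14) − (4/3)| = 154/(6(6y + 14)) < 154/(6·6y) = (77/18)/y.
Thus |(8y - 7)/(6y + 14) − (4/3)| < ϵ whenever y > (77/18)/ϵ.
Take K = (77/18)/ϵ. If y > K then |(8y - 7)/(6y + 14) − (4/3)| < (77/18)/y < ϵ.

K = (77/18)/ϵ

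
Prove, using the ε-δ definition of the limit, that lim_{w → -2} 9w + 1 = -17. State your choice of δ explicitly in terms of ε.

Let ε > 0. We need δ > 0 so that 0 < |w + 2| < δ implies |(9w + 1) + 17| < ε.
|(9w + 1) + 17| = |9w + 18| = 9|w + 2|.
Thus it suffices that |w + 2| < ε/9.
Choosing δ = ε/9 gives |(9w + 1) + 17| = 9|w + 2| < ε whenever |w + 2| < δ.

δ = ε/9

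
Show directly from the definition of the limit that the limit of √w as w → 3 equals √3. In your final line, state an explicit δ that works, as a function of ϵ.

Fix ϵ > 0. We want δ > 0 such that 0 < |w − 3| < δ implies |√w − √3| < ϵ.
Rationalise: √w − √3 = (w − 3)/(√w + √3), so |√w − √3| = |w − 3|/(√w + √3).
Restrict δ ≤ 3 so that |w − 3| < 3 forces w > 0, and then √w + √3 > √3.
Hence |√w − √3| < |w − 3|/√3, which is < ϵ once |w − 3| < √3·ϵ.
Take δ = min(3, √3·ϵ). If 0 < |w − 3| < δ then w > 0 and |√w − √3| < |w − 3|/√3 < ϵ.

δ = min(3, √3·ϵ)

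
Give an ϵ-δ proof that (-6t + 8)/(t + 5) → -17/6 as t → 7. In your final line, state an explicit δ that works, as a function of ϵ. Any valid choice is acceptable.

δ = min(6, (36/19)ϵ)

Let ϵ > 0 be given. We want δ > 0 with 0 < |t − 7| < δ ⇒ |(-6t + 8)/(t + 5) + 17/6| < ϵ.
Combining over a common denominator, (-6t + 8)/(t + 5) + 17/6 = [(-6t + 8)·12 − (-34)·(t + 5)] / [12·(t + 5)] = -38(t − 7) / (12(t + 5)).
So |(-6t + 8)/(t + 5) + 17/6| = 38|t − 7| / (12·|t + 5|).
Require δ ≤ 6, so |t + 5| ≥ |12| − |t − 7| > 12 − 6 = 6.
Hence |(-6t + 8)/(t + 5) + 17/6| < 38|t − 7|/(12·6) = (19/36)|t − 7|, which is < ϵ once |t − 7| < (36/19)ϵ.
Take δ = min(6, (36/19)ϵ). Then 0 < |t − 7| < δ forces both bounds, so |(-6t + 8)/(t + 5) + 17/6| < ϵ.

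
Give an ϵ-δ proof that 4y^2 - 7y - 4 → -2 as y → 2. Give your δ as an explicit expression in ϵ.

Suppose ϵ > 0. We want δ > 0 such that 0 < |y − 2| < δ implies |(4y^2 - 7y - 4) + 2| < ϵ.
(4y^2 - 7y - 4) + 2 = 4y^2 - 7y - 2 = (y − 2)(4y + 1).
So |(4y^2 - 7y - 4) + 2| = |y − 2|·|4y + 1|.
Require δ ≤ 1. Then |y − 2| < 1 gives |y| < 3, and by the triangle inequality |4y + 1| ≤ 4·3 + 1 = 13.
Hence |(4y^2 - 7y - 4) + 2| ≤ 13|y − 2| < ϵ provided |y − 2| < ϵ/13.
Take δ = min(1, ϵ/13). Then 0 < |y − 2| < δ gives both |y − 2| < 1 and |y − 2| < ϵ/13, so |(4y^2 - 7y - 4) + 2| < ϵ.

δ = min(1, ϵ/13)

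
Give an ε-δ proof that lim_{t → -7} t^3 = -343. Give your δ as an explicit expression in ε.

δ = min(1, ε/169)

Let ε > 0 be given. We seek δ > 0 with 0 < |t + 7| < δ ⇒ |t^3 + 343| < ε.
Factor: t^3 + 343 = (t + 7)(t^2 - 7t + 49), so |t^3 + 343| = |t + 7|·|t^2 - 7t + 49|.
Restrict δ ≤ 1. Then |t + 7| < 1 gives |t| < 8, so by the triangle inequality |t^2 - 7t + 49| ≤ 8^2 + 7·8 + 49 = 169.
Hence |t^3 + 343| ≤ 169|t + 7|, which is < ε once |t + 7| < ε/169.
Take δ = min(1, ε/169). If 0 < |t + 7| < δ then both bounds hold and |t^3 + 343| ≤ 169|t + 7| < 169·(ε/169) = ε.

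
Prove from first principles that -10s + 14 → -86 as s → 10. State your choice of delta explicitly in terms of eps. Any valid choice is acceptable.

Let eps > 0. We need delta > 0 so that 0 < |s − 10| < delta implies |(-10s + 14) + 86| < eps.
Since (-10s + 14) + 86 = -10(s − 10), we have |(-10s + 14) + 86| = 10|s − 10|.
Thus it suffices that |s − 10| < eps/10.
Choosing delta = eps/10 gives |(-10s + 14) + 86| = 10|s − 10| < eps whenever |s − 10| < delta.

delta = eps/10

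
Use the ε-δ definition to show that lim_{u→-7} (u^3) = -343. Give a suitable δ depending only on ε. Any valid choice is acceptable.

Suppose ε > 0. We seek δ > 0 with 0 < |u + 7| < δ ⇒ |u^3 + 343| < ε.
Factor: u^3 + 343 = (u + 7)(u^2 - 7u + 49), so |u^3 + 343| = |u + 7|·|u^2 - 7u + 49|.
Restrict δ ≤ 1. Then |u + 7| < 1 gives |u| < 8, so by the triangle inequality |u^2 - 7u + 49| ≤ 8^2 + 7·8 + 49 = 169.
Hence |u^3 + 343| ≤ 169|u + 7|, which is < ε once |u + 7| < ε/169.
Take δ = min(1, ε/169). If 0 < |u + 7| < δ then both bounds hold and |u^3 + 343| ≤ 169|u + 7| < 169·(ε/169) = ε.

δ = min(1, ε/169)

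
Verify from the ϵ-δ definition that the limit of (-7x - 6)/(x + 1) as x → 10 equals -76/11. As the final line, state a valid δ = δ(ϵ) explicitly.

Let ϵ > 0 be given. We want δ > 0 with 0 < |x − 10| < δ ⇒ |(-7x - 6)/(x + 1) + 76/11| < ϵ.
Combining over a common denominator, (-7x - 6)/(x + 1) + 76/11 = [(-7x - 6)·11 − (-76)·(x + 1)] / [11·(x + 1)] = -1(x − 10) / (11(x + 1)).
So |(-7x - 6)/(x + 1) + 76/11| = |x − 10| / (11·|x + 1|).
Restrict δ ≤ 11/2. Then |x − 10| < 11/2 gives |x + 1| = |(x − 10) + 11| ≥ 11 − 11/2 = 11/2.
Hence |(-7x - 6)/(x + 1) + 76/11| < |x − 10|/(11·(11/2)) = (2/121)|x − 10|, which is < ϵ once |x − 10| < (121/2)ϵ.
Take δ = min(11/2, (121/2)ϵ). Then 0 < |x − 10| < δ forces both bounds, so |(-7x - 6)/(x + 1) + 76/11| < ϵ.

δ = min(11/2, (121/2)ϵ)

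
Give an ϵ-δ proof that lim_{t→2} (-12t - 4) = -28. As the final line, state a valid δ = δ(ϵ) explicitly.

Let ϵ > 0. We need δ > 0 so that 0 < |t − 2| < δ implies |(-12t - 4) + 28| < ϵ.
|(-12t - 4) + 28| = |-12t + 24| = 12|t − 2|.
Thus it suffices that |t − 2| < ϵ/12.
Choosing δ = ϵ/12 gives |(-12t - 4) + 28| = 12|t − 2| < ϵ whenever |t − 2| < δ.

δ = ϵ/12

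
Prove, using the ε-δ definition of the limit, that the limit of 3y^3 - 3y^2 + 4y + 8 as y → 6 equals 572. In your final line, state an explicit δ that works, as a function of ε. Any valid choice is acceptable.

δ = min(1, ε/346)

Fix ε > 0. We want δ > 0 such that 0 < |y − 6| < δ implies |(3y^3 - 3y^2 + 4y + 8) − 572| < ε.
(3y^3 - 3y^2 + 4y + 8) − 572 = 3y^3 - 3y^2 + 4y - 564 = (y − 6)(3y^2 + 15y + 94).
So |(3y^3 - 3y^2 + 4y + 8) − 572| = |y − 6|·|3y^2 + 15y + 94|.
Require δ ≤ 1. Then |y − 6| < 1 gives |y| < 7, and by the triangle inequality |3y^2 + 15y + 94| ≤ 3·7^2 + 15·7 + 94 = 346.
Hence |(3y^3 - 3y^2 + 4y + 8) − 572| ≤ 346|y − 6| < ε provided |y − 6| < ε/346.
Choosing δ = min(1, ε/346) ensures both conditions, hence |(3y^3 - 3y^2 + 4y + 8) − 572| < ε.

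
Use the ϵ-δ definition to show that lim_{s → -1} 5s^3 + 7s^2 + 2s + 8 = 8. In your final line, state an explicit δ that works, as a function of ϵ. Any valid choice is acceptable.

Let ϵ > 0 be given. We want δ > 0 such that 0 < |s + 1| < δ implies |(5s^3 + 7s^2 + 2s + 8) − 8| < ϵ.
(5s^3 + 7s^2 + 2s + 8) − 8 = 5s^3 + 7s^2 + 2s = (s + 1)(5s^2 + 2s).
So |(5s^3 + 7s^2 + 2s + 8) − 8| = |s + 1|·|5s^2 + 2s|.
Require δ ≤ 1. Then |s + 1| < 1 gives |s| < 2, and by the triangle inequality |5s^2 + 2s| ≤ 5·2^2 + 2·2 = 24.
Hence |(5s^3 + 7s^2 + 2s + 8) − 8| ≤ 24|s + 1| < ϵ provided |s + 1| < ϵ/24.
Take δ = min(1, ϵ/24). Then 0 < |s + 1| < δ gives both |s + 1| < 1 and |s + 1| < ϵ/24, so |(5s^3 + 7s^2 + 2s + 8) − 8| < ϵ.

δ = min(1, ϵ/24)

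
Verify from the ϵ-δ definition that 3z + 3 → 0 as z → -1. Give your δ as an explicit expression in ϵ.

Fix ϵ > 0. We need δ > 0 so that 0 < |z + 1| < δ implies |(3z + 3)| < ϵ.
|(3z + 3)| = |3z + 3| = 3|z + 1|.
Thus it suffices that |z + 1| < ϵ/3.
Choosing δ = ϵ/3 gives |(3z + 3)| = 3|z + 1| < ϵ whenever |z + 1| < δ.

δ = ϵ/3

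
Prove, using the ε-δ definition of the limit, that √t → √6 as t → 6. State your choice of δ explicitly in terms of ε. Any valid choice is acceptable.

Fix ε > 0. We want δ > 0 such that 0 < |t − 6| < δ implies |√t − √6| < ε.
Multiplying by the conjugate, |√t − √6| = |t − 6|/(√t + √6).
Restrict δ ≤ 6 so that |t − 6| < 6 forces t > 0, and then √t + √6 > √6.
Hence |√t − √6| < |t − 6|/√6, which is < ε once |t − 6| < √6·ε.
Take δ = min(6, √6·ε). If 0 < |t − 6| < δ then t > 0 and |√t − √6| < |t − 6|/√6 < ε.

δ = min(6, √6·ε)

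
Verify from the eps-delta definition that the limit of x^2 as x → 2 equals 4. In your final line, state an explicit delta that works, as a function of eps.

Let eps > 0. We seek delta > 0 with 0 < |x − 2| < delta ⇒ |x^2 − 4| < eps.
Factor: x^2 − 4 = (x − 2)(x + 2), so |x^2 − 4| = |x − 2|·|x + 2|.
Impose delta ≤ 2 so that |x| < 4; then |x + 2| ≤ 6.
Hence |x^2 − 4| ≤ 6|x − 2|, which is < eps once |x − 2| < eps/6.
Take delta = min(2, eps/6). If 0 < |x − 2| < delta then both bounds hold and |x^2 − 4| ≤ 6|x − 2| < 6·(eps/6) = eps.

delta = min(2, eps/6)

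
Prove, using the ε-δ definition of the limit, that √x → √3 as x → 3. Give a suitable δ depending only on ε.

δ = min(3, √3·ε)

Let ε > 0 be given. We want δ > 0 such that 0 < |x − 3| < δ implies |√x − √3| < ε.
Rationalise: √x − √3 = (x − 3)/(√x + √3), so |√x − √3| = |x − 3|/(√x + √3).
Restrict δ ≤ 3 so that |x − 3| < 3 forces x > 0, and then √x + √3 > √3.
Hence |√x − √3| < |x − 3|/√3, which is < ε once |x − 3| < √3·ε.
Take δ = min(3, √3·ε). If 0 < |x − 3| < δ then x > 0 and |√x − √3| < |x − 3|/√3 < ε.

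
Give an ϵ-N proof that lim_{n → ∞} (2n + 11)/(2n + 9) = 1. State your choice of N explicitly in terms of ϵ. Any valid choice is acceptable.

N = 1/ϵ

Fix ϵ > 0. For n ≥ 1, |(2n + 11)/(2n + 9) − 1| = |4|/(2(2n + 9)) = 4/(2(2n + 9)).
Since 2n + 9 ≥ 2n for n ≥ 1, this is ≤ 4/(2·2n) = 1/n.
So |(2n + 11)/(2n + 9) − 1| < ϵ whenever n > 1/ϵ.
Take N = 1/ϵ. If n > N then |(2n + 11)/(2n + 9) − 1| ≤ 1/n < ϵ.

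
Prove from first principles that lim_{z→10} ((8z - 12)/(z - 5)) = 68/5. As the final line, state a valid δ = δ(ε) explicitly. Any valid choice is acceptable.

Let ε > 0 be given. We want δ > 0 with 0 < |z − 10| < δ ⇒ |(8z - 12)/(z - 5) − (68/5)| < ε.
Combining over a common denominator, (8z - 12)/(z - 5) − (68/5) = [(8z - 12)·5 − 68·(z - 5)] / [5·(z - 5)] = -28(z − 10) / (5(z - 5)).
So |(8z - 12)/(z - 5) − (68/5)| = 28|z − 10| / (5·|z − 5|).
Require δ ≤ 5/2, so |z − 5| ≥ |5| − |z − 10| > 5 − 5/2 = 5/2.
Hence |(8z - 12)/(z - 5) − (68/5)| < 28|z − 10|/(5·(5/2)) = (56/25)|z − 10|, which is < ε once |z − 10| < (25/56)ε.
Take δ = min(5/2, (25/56)ε). Then 0 < |z − 10| < δ forces both bounds, so |(8z - 12)/(z - 5) − (68/5)| < ε.

δ = min(5/2, (25/56)ε)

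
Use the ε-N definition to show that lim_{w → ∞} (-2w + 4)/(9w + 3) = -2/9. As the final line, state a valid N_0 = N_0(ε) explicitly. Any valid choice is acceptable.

N_0 = (14/27)/ε

Suppose ε > 0. We seek N_0 > 0 such that w > N_0 implies |(-2w + 4)/(9w + 3) + 2/9| < ε.
(-2w + 4)/(9w + 3) + 2/9 = (9(-2w + 4) − (-2)(9w + 3)) / (9(9w + 3)) = 42/(9(9w + 3)).
For w > 0 we have 9w + 3 > 9w, so |(-2w + 4)/(9w + 3) + 2/9| = 42/(9(9w + 3)) < 42/(9·9w) = (14/27)/w.
Thus |(-2w + 4)/(9w + 3) + 2/9| < ε whenever w > (14/27)/ε.
Take N_0 = (14/27)/ε. If w > N_0 then |(-2w + 4)/(9w + 3) + 2/9| < (14/27)/w < ε.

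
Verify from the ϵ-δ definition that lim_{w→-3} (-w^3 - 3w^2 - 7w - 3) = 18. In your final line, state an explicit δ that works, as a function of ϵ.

δ = min(1, ϵ/23)

Fix ϵ > 0. We want δ > 0 such that 0 < |w + 3| < δ implies |(-w^3 - 3w^2 - 7w - 3) − 18| < ϵ.
(-w^3 - 3w^2 - 7w - 3) − 18 = -w^3 - 3w^2 - 7w - 21 = (w + 3)(-w^2 - 7).
So |(-w^3 - 3w^2 - 7w - 3) − 18| = |w + 3|·|-w^2 - 7|.
Require δ ≤ 1. Then |w + 3| < 1 gives |w| < 4, and by the triangle inequality |-w^2 - 7| ≤ 4^2 + 7 = 23.
Hence |(-w^3 - 3w^2 - 7w - 3) − 18| ≤ 23|w + 3| < ϵ provided |w + 3| < ϵ/23.
Choosing δ = min(1, ϵ/23) ensures both conditions, hence |(-w^3 - 3w^2 - 7w - 3) − 18| < ϵ.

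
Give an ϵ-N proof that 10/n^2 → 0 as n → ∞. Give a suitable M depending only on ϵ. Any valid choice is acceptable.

M = (10/ϵ)^{1/2}

Fix ϵ > 0. For n ≥ 1, |10/n^2 − 0| = 10/n^2.
10/n^2 < ϵ ⇔ n^2 > 10/ϵ ⇔ n > (10/ϵ)^{1/2}.
Take M = (10/ϵ)^{1/2}. Then n > M implies 10/n^2 < ϵ.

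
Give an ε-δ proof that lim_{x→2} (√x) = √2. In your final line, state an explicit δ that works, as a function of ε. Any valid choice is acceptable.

δ = min(2, √2·ε)

Suppose ε > 0. We want δ > 0 such that 0 < |x − 2| < δ implies |√x − √2| < ε.
Multiplying by the conjugate, |√x − √2| = |x − 2|/(√x + √2).
Restrict δ ≤ 2 so that |x − 2| < 2 forces x > 0, and then √x + √2 > √2.
Hence |√x − √2| < |x − 2|/√2, which is < ε once |x − 2| < √2·ε.
Take δ = min(2, √2·ε). If 0 < |x − 2| < δ then x > 0 and |√x − √2| < |x − 2|/√2 < ε.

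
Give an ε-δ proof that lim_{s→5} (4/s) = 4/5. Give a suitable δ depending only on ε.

δ = min(5/2, (25/8)ε)

Let ε > 0 be given. We seek δ > 0 such that 0 < |s − 5| < δ implies |4/s − (4/5)| < ε.
|4/s − (4/5)| = 4·|5 − s|/(5·|s|) = 4|s − 5|/(5|s|).
Restrict δ ≤ 5/2. Then |s − 5| < 5/2 gives |s| > 5/2, so 5|s| > 25/2.
Then |4/s − (4/5)| < 4|s − 5|/(25/2), which is < ε when |s − 5| < (25/8)ε.
Take δ = min(5/2, (25/8)ε). Then 0 < |s − 5| < δ gives both |s − 5| < 5/2 and |s − 5| < (25/8)ε, so |4/s − (4/5)| < ε.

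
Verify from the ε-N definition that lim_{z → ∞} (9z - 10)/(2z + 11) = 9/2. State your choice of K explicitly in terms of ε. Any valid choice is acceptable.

K = (119/4)/ε

Let ε > 0 be given. We seek K > 0 such that z > K implies |(9z - 10)/(2z + 11) − (9/2)| < ε.
(9z - 10)/(2z + 11) − (9/2) = (2(9z - 10) − 9(2z + 11)) / (2(2z + 11)) = -119/(2(2z + 11)).
For z > 0 we have 2z + 11 > 2z, so |(9z - 10)/(2z + 11) − (9/2)| = 119/(2(2z + 11)) < 119/(2·2z) = (119/4)/z.
Thus |(9z - 10)/(2z + 11) − (9/2)| < ε whenever z > (119/4)/ε.
Take K = (119/4)/ε. If z > K then |(9z - 10)/(2z + 11) − (9/2)| < (119/4)/z < ε.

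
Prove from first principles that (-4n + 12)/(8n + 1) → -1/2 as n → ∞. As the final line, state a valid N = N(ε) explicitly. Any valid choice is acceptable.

Suppose ε > 0. For n ≥ 1, |(-4n + 12)/(8n + 1) + 1/2| = |100|/(8(8n + 1)) = 100/(8(8n + 1)).
Since 8n + 1 ≥ 8n for n ≥ 1, this is ≤ 100/(8·8n) = (25/16)/n.
So |(-4n + 12)/(8n + 1) + 1/2| < ε whenever n > (25/16)/ε.
Take N = (25/16)/ε. If n > N then |(-4n + 12)/(8n + 1) + 1/2| ≤ (25/16)/n < ε.

N = (25/16)/ε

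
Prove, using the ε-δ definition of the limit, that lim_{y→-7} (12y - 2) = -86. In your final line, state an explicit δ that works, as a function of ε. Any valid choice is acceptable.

δ = ε/12

Let ε > 0 be given. We need δ > 0 so that 0 < |y + 7| < δ implies |(12y - 2) + 86| < ε.
|(12y - 2) + 86| = |12y + 84| = 12|y + 7|.
So 12|y + 7| < ε exactly when |y + 7| < ε/12.
Choosing δ = ε/12 gives |(12y - 2) + 86| = 12|y + 7| < ε whenever |y + 7| < δ.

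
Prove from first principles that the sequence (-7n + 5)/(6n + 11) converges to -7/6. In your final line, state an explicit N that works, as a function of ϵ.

N = (107/36)/ϵ

Let ϵ > 0 be given. For n ≥ 1, |(-7n + 5)/(6n + 11) + 7/6| = |107|/(6(6n + 11)) = 107/(6(6n + 11)).
Since 6n + 11 ≥ 6n for n ≥ 1, this is ≤ 107/(6·6n) = (107/36)/n.
So |(-7n + 5)/(6n + 11) + 7/6| < ϵ whenever n > (107/36)/ϵ.
Take N = (107/36)/ϵ. If n > N then |(-7n + 5)/(6n + 11) + 7/6| ≤ (107/36)/n < ϵ.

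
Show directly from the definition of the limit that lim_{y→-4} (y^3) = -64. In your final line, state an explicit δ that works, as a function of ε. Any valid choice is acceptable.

Let ε > 0 be given. We seek δ > 0 with 0 < |y + 4| < δ ⇒ |y^3 + 64| < ε.
Factor: y^3 + 64 = (y + 4)(y^2 - 4y + 16), so |y^3 + 64| = |y + 4|·|y^2 - 4y + 16|.
Impose δ ≤ 2 so that |y| < 6; then |y^2 - 4y + 16| ≤ 76.
Hence |y^3 + 64| ≤ 76|y + 4|, which is < ε once |y + 4| < ε/76.
Take δ = min(2, ε/76). If 0 < |y + 4| < δ then both bounds hold and |y^3 + 64| ≤ 76|y + 4| < 76·(ε/76) = ε.

δ = min(2, ε/76)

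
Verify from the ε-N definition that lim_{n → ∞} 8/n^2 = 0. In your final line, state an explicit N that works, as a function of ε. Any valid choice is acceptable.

N = (8/ε)^{1/2}

Let ε > 0 be given. For n ≥ 1, |8/n^2 − 0| = 8/n^2.
8/n^2 < ε ⇔ n^2 > 8/ε ⇔ n > (8/ε)^{1/2}.
Take N = (8/ε)^{1/2}. Then n > N implies 8/n^2 < ε.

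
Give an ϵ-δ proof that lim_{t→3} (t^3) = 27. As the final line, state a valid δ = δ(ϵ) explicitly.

δ = min(1, ϵ/37)

Suppose ϵ > 0. We seek δ > 0 with 0 < |t − 3| < δ ⇒ |t^3 − 27| < ϵ.
Factor: t^3 − 27 = (t − 3)(t^2 + 3t + 9), so |t^3 − 27| = |t − 3|·|t^2 + 3t + 9|.
Restrict δ ≤ 1. Then |t − 3| < 1 gives |t| < 4, so by the triangle inequality |t^2 + 3t + 9| ≤ 4^2 + 3·4 + 9 = 37.
Hence |t^3 − 27| ≤ 37|t − 3|, which is < ϵ once |t − 3| < ϵ/37.
Take δ = min(1, ϵ/37). If 0 < |t − 3| < δ then both bounds hold and |t^3 − 27| ≤ 37|t − 3| < 37·(ϵ/37) = ϵ.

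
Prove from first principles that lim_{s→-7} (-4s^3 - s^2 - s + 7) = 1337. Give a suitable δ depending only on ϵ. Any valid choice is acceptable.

Fix ϵ > 0. We want δ > 0 such that 0 < |s + 7| < δ implies |(-4s^3 - s^2 - s + 7) − 1337| < ϵ.
(-4s^3 - s^2 - s + 7) − 1337 = -4s^3 - s^2 - s - 1330 = (s + 7)(-4s^2 + 27s - 190).
So |(-4s^3 - s^2 - s + 7) − 1337| = |s + 7|·|-4s^2 + 27s - 190|.
Require δ ≤ 2. Then |s + 7| < 2 gives |s| < 9, and by the triangle inequality |-4s^2 + 27s - 190| ≤ 4·9^2 + 27·9 + 190 = 757.
Hence |(-4s^3 - s^2 - s + 7) − 1337| ≤ 757|s + 7| < ϵ provided |s + 7| < ϵ/757.
Take δ = min(2, ϵ/757). Then 0 < |s + 7| < δ gives both |s + 7| < 2 and |s + 7| < ϵ/757, so |(-4s^3 - s^2 - s + 7) − 1337| < ϵ.

δ = min(2, ϵ/757)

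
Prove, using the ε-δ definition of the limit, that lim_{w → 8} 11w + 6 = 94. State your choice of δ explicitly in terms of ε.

Fix ε > 0. We need δ > 0 so that 0 < |w − 8| < δ implies |(11w + 6) − 94| < ε.
Since (11w + 6) − 94 = 11(w − 8), we have |(11w + 6) − 94| = 11|w − 8|.
Thus it suffices that |w − 8| < ε/11.
Take δ = ε/11. If 0 < |w − 8| < δ then |(11w + 6) − 94| = 11|w − 8| < 11·(ε/11) = ε.

δ = ε/11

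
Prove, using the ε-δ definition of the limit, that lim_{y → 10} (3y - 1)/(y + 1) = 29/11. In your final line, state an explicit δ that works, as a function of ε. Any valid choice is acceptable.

Fix ε > 0. We want δ > 0 with 0 < |y − 10| < δ ⇒ |(3y - 1)/(y + 1) − (29/11)| < ε.
Combining over a common denominator, (3y - 1)/(y + 1) − (29/11) = [(3y - 1)·11 − 29·(y + 1)] / [11·(y + 1)] = 4(y − 10) / (11(y + 1)).
So |(3y - 1)/(y + 1) − (29/11)| = 4|y − 10| / (11·|y + 1|).
Require δ ≤ 11/2, so |y + 1| ≥ |11| − |y − 10| > 11 − 11/2 = 11/2.
Hence |(3y - 1)/(y + 1) − (29/11)| < 4|y − 10|/(11·(11/2)) = (8/121)|y − 10|, which is < ε once |y − 10| < (121/8)ε.
Take δ = min(11/2, (121/8)ε). Then 0 < |y − 10| < δ forces both bounds, so |(3y - 1)/(y + 1) − (29/11)| < ε.

δ = min(11/2, (121/8)ε)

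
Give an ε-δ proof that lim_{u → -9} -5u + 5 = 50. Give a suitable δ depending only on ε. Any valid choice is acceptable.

Let ε > 0. We need δ > 0 so that 0 < |u + 9| < δ implies |(-5u + 5) − 50| < ε.
Since (-5u + 5) − 50 = -5(u + 9), we have |(-5u + 5) − 50| = 5|u + 9|.
Thus it suffices that |u + 9| < ε/5.
Take δ = ε/5. If 0 < |u + 9| < δ then |(-5u + 5) − 50| = 5|u + 9| < 5·(ε/5) = ε.

δ = ε/5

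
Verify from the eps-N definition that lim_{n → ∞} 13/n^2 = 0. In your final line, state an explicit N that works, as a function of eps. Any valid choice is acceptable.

N = (13/eps)^{1/2}

Suppose eps > 0. For n ≥ 1, |13/n^2 − 0| = 13/n^2.
13/n^2 < eps ⇔ n^2 > 13/eps ⇔ n > (13/eps)^{1/2}.
Take N = (13/eps)^{1/2}. Then n > N implies 13/n^2 < eps.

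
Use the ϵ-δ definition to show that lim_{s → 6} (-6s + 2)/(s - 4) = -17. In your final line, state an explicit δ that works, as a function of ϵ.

δ = min(1, (1/11)ϵ)

Fix ϵ > 0. We want δ > 0 with 0 < |s − 6| < δ ⇒ |(-6s + 2)/(s - 4) + 17| < ϵ.
Combining over a common denominator, (-6s + 2)/(s - 4) + 17 = [(-6s + 2)·2 − (-34)·(s - 4)] / [2·(s - 4)] = 22(s − 6) / (2(s - 4)).
So |(-6s + 2)/(s - 4) + 17| = 22|s − 6| / (2·|s − 4|).
Require δ ≤ 1, so |s − 4| ≥ |2| − |s − 6| > 2 − 1 = 1.
Hence |(-6s + 2)/(s - 4) + 17| < 22|s − 6|/(2·1) = 11|s − 6|, which is < ϵ once |s − 6| < (1/11)ϵ.
Take δ = min(1, (1/11)ϵ). Then 0 < |s − 6| < δ forces both bounds, so |(-6s + 2)/(s - 4) + 17| < ϵ.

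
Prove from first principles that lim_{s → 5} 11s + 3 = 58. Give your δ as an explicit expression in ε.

δ = ε/11

Let ε > 0. We need δ > 0 so that 0 < |s − 5| < δ implies |(11s + 3) − 58| < ε.
|(11s + 3) − 58| = |11s - 55| = 11|s − 5|.
So 11|s − 5| < ε exactly when |s − 5| < ε/11.
Choosing δ = ε/11 gives |(11s + 3) − 58| = 11|s − 5| < ε whenever |s − 5| < δ.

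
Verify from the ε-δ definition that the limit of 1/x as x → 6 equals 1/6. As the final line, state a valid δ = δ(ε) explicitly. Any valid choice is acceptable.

δ = min(3, 18ε)

Let ε > 0. We seek δ > 0 such that 0 < |x − 6| < δ implies |1/x − (1/6)| < ε.
|1/x − (1/6)| = |6 − x|/(6·|x|) = |x − 6|/(6|x|).
Require δ ≤ 3 so that |x| > 6 − 3 = 3, hence 6|x| > 18.
Then |1/x − (1/6)| < |x − 6|/18, which is < ε when |x − 6| < 18ε.
Take δ = min(3, 18ε). Then 0 < |x − 6| < δ gives both |x − 6| < 3 and |x − 6| < 18ε, so |1/x − (1/6)| < ε.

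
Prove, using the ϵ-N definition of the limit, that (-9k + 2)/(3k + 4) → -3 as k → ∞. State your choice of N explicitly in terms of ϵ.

N = (14/3)/ϵ

Let ϵ > 0 be given. For k ≥ 1, |(-9k + 2)/(3k + 4) + 3| = |42|/(3(3k + 4)) = 42/(3(3k + 4)).
Since 3k + 4 ≥ 3k for k ≥ 1, this is ≤ 42/(3·3k) = (14/3)/k.
So |(-9k + 2)/(3k + 4) + 3| < ϵ whenever k > (14/3)/ϵ.
Take N = (14/3)/ϵ. If k > N then |(-9k + 2)/(3k + 4) + 3| ≤ (14/3)/k < ϵ.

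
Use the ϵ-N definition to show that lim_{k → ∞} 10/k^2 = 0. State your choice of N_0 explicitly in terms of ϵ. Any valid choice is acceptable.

Fix ϵ > 0. For k ≥ 1, |10/k^2 − 0| = 10/k^2.
10/k^2 < ϵ ⇔ k^2 > 10/ϵ ⇔ k > (10/ϵ)^{1/2}.
Take N_0 = (10/ϵ)^{1/2}. Then k > N_0 implies 10/k^2 < ϵ.

N_0 = (10/ϵ)^{1/2}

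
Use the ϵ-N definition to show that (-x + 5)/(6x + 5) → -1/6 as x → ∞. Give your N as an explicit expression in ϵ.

N = (35/36)/ϵ

Fix ϵ > 0. We seek N > 0 such that x > N implies |(-x + 5)/(6x + 5) + 1/6| < ϵ.
(-x + 5)/(6x + 5) + 1/6 = (6(-x + 5) − (-1)(6x + 5)) / (6(6x + 5)) = 35/(6(6x + 5)).
For x > 0 we have 6x + 5 > 6x, so |(-x + 5)/(6x + 5) + 1/6| = 35/(6(6x + 5)) < 35/(6·6x) = (35/36)/x.
Thus |(-x + 5)/(6x + 5) + 1/6| < ϵ whenever x > (35/36)/ϵ.
Take N = (35/36)/ϵ. If x > N then |(-x + 5)/(6x + 5) + 1/6| < (35/36)/x < ϵ.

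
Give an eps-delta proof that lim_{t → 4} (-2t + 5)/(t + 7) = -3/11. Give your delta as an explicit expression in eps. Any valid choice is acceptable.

delta = min(11/2, (121/38)eps)

Let eps > 0 be given. We want delta > 0 with 0 < |t − 4| < delta ⇒ |(-2t + 5)/(t + 7) + 3/11| < eps.
Combining over a common denominator, (-2t + 5)/(t + 7) + 3/11 = [(-2t + 5)·11 − (-3)·(t + 7)] / [11·(t + 7)] = -19(t − 4) / (11(t + 7)).
So |(-2t + 5)/(t + 7) + 3/11| = 19|t − 4| / (11·|t + 7|).
Restrict delta ≤ 11/2. Then |t − 4| < 11/2 gives |t + 7| = |(t − 4) + 11| ≥ 11 − 11/2 = 11/2.
Hence |(-2t + 5)/(t + 7) + 3/11| < 19|t − 4|/(11·(11/2)) = (38/121)|t − 4|, which is < eps once |t − 4| < (121/38)eps.
Take delta = min(11/2, (121/38)eps). Then 0 < |t − 4| < delta forces both bounds, so |(-2t + 5)/(t + 7) + 3/11| < eps.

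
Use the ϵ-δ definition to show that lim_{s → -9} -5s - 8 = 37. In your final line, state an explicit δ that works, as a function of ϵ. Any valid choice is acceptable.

δ = ϵ/5

Let ϵ > 0 be given. We need δ > 0 so that 0 < |s + 9| < δ implies |(-5s - 8) − 37| < ϵ.
Since (-5s - 8) − 37 = -5(s + 9), we have |(-5s - 8) − 37| = 5|s + 9|.
Thus it suffices that |s + 9| < ϵ/5.
Choosing δ = ϵ/5 gives |(-5s - 8) − 37| = 5|s + 9| < ϵ whenever |s + 9| < δ.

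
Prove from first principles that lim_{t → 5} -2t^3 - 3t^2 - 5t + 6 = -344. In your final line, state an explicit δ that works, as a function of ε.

Let ε > 0 be given. We want δ > 0 such that 0 < |t − 5| < δ implies |(-2t^3 - 3t^2 - 5t + 6) + 344| < ε.
(-2t^3 - 3t^2 - 5t + 6) + 344 = -2t^3 - 3t^2 - 5t + 350 = (t − 5)(-2t^2 - 13t - 70).
So |(-2t^3 - 3t^2 - 5t + 6) + 344| = |t − 5|·|-2t^2 - 13t - 70|.
Assume first that |t − 5| < 1, so |t| < 6. Then |-2t^2 - 13t - 70| ≤ 2·6^2 + 13·6 + 70 = 220.
Hence |(-2t^3 - 3t^2 - 5t + 6) + 344| ≤ 220|t − 5| < ε provided |t − 5| < ε/220.
Choosing δ = min(1, ε/220) ensures both conditions, hence |(-2t^3 - 3t^2 - 5t + 6) + 344| < ε.

δ = min(1, ε/220)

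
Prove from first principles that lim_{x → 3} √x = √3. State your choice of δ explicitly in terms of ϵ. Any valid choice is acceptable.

Suppose ϵ > 0. We want δ > 0 such that 0 < |x − 3| < δ implies |√x − √3| < ϵ.
Rationalise: √x − √3 = (x − 3)/(√x + √3), so |√x − √3| = |x − 3|/(√x + √3).
Restrict δ ≤ 3 so that |x − 3| < 3 forces x > 0, and then √x + √3 > √3.
Hence |√x − √3| < |x − 3|/√3, which is < ϵ once |x − 3| < √3·ϵ.
Take δ = min(3, √3·ϵ). If 0 < |x − 3| < δ then x > 0 and |√x − √3| < |x − 3|/√3 < ϵ.

δ = min(3, √3·ϵ)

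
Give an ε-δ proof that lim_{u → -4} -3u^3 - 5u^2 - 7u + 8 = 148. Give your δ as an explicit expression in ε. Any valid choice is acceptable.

δ = min(1, ε/145)

Let ε > 0. We want δ > 0 such that 0 < |u + 4| < δ implies |(-3u^3 - 5u^2 - 7u + 8) − 148| < ε.
(-3u^3 - 5u^2 - 7u + 8) − 148 = -3u^3 - 5u^2 - 7u - 140 = (u + 4)(-3u^2 + 7u - 35).
So |(-3u^3 - 5u^2 - 7u + 8) − 148| = |u + 4|·|-3u^2 + 7u - 35|.
Require δ ≤ 1. Then |u + 4| < 1 gives |u| < 5, and by the triangle inequality |-3u^2 + 7u - 35| ≤ 3·5^2 + 7·5 + 35 = 145.
Hence |(-3u^3 - 5u^2 - 7u + 8) − 148| ≤ 145|u + 4| < ε provided |u + 4| < ε/145.
Choosing δ = min(1, ε/145) ensures both conditions, hence |(-3u^3 - 5u^2 - 7u + 8) − 148| < ε.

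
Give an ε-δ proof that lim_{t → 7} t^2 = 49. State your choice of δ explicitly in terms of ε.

Fix ε > 0. We seek δ > 0 with 0 < |t − 7| < δ ⇒ |t^2 − 49| < ε.
Factor: t^2 − 49 = (t − 7)(t + 7), so |t^2 − 49| = |t − 7|·|t + 7|.
Restrict δ ≤ 1. Then |t − 7| < 1 gives |t| < 8, so by the triangle inequality |t + 7| ≤ 8 + 7 = 15.
Hence |t^2 − 49| ≤ 15|t − 7|, which is < ε once |t − 7| < ε/15.
Take δ = min(1, ε/15). If 0 < |t − 7| < δ then both bounds hold and |t^2 − 49| ≤ 15|t − 7| < 15·(ε/15) = ε.

δ = min(1, ε/15)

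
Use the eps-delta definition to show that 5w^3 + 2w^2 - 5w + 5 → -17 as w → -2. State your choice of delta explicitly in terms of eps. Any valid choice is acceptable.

Let eps > 0. We want delta > 0 such that 0 < |w + 2| < delta implies |(5w^3 + 2w^2 - 5w + 5) + 17| < eps.
(5w^3 + 2w^2 - 5w + 5) + 17 = 5w^3 + 2w^2 - 5w + 22 = (w + 2)(5w^2 - 8w + 11).
So |(5w^3 + 2w^2 - 5w + 5) + 17| = |w + 2|·|5w^2 - 8w + 11|.
Require delta ≤ 1. Then |w + 2| < 1 gives |w| < 3, and by the triangle inequality |5w^2 - 8w + 11| ≤ 5·3^2 + 8·3 + 11 = 80.
Hence |(5w^3 + 2w^2 - 5w + 5) + 17| ≤ 80|w + 2| < eps provided |w + 2| < eps/80.
Take delta = min(1, eps/80). Then 0 < |w + 2| < delta gives both |w + 2| < 1 and |w + 2| < eps/80, so |(5w^3 + 2w^2 - 5w + 5) + 17| < eps.

delta = min(1, eps/80)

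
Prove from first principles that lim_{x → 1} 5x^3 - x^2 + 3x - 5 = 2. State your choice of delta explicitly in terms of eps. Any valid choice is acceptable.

Suppose eps > 0. We want delta > 0 such that 0 < |x − 1| < delta implies |(5x^3 - x^2 + 3x - 5) − 2| < eps.
(5x^3 - x^2 + 3x - 5) − 2 = 5x^3 - x^2 + 3x - 7 = (x − 1)(5x^2 + 4x + 7).
So |(5x^3 - x^2 + 3x - 5) − 2| = |x − 1|·|5x^2 + 4x + 7|.
Assume first that |x − 1| < 1, so |x| < 2. Then |5x^2 + 4x + 7| ≤ 5·2^2 + 4·2 + 7 = 35.
Hence |(5x^3 - x^2 + 3x - 5) − 2| ≤ 35|x − 1| < eps provided |x − 1| < eps/35.
Take delta = min(1, eps/35). Then 0 < |x − 1| < delta gives both |x − 1| < 1 and |x − 1| < eps/35, so |(5x^3 - x^2 + 3x - 5) − 2| < eps.

delta = min(1, eps/35)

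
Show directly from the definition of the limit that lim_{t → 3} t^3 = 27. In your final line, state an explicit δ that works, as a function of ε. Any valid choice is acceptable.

δ = min(2, ε/49)

Let ε > 0 be given. We seek δ > 0 with 0 < |t − 3| < δ ⇒ |t^3 − 27| < ε.
Factor: t^3 − 27 = (t − 3)(t^2 + 3t + 9), so |t^3 − 27| = |t − 3|·|t^2 + 3t + 9|.
Impose δ ≤ 2 so that |t| < 5; then |t^2 + 3t + 9| ≤ 49.
Hence |t^3 − 27| ≤ 49|t − 3|, which is < ε once |t − 3| < ε/49.
Take δ = min(2, ε/49). If 0 < |t − 3| < δ then both bounds hold and |t^3 − 27| ≤ 49|t − 3| < 49·(ε/49) = ε.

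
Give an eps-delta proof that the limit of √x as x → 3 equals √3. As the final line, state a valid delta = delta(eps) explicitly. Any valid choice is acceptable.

Suppose eps > 0. We want delta > 0 such that 0 < |x − 3| < delta implies |√x − √3| < eps.
Rationalise: √x − √3 = (x − 3)/(√x + √3), so |√x − √3| = |x − 3|/(√x + √3).
Restrict delta ≤ 3 so that |x − 3| < 3 forces x > 0, and then √x + √3 > √3.
Hence |√x − √3| < |x − 3|/√3, which is < eps once |x − 3| < √3·eps.
Take delta = min(3, √3·eps). If 0 < |x − 3| < delta then x > 0 and |√x − √3| < |x − 3|/√3 < eps.

delta = min(3, √3·eps)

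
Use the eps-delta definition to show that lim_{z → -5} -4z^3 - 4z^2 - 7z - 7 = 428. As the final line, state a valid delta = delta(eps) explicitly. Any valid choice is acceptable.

delta = min(2, eps/395)

Let eps > 0 be given. We want delta > 0 such that 0 < |z + 5| < delta implies |(-4z^3 - 4z^2 - 7z - 7) − 428| < eps.
(-4z^3 - 4z^2 - 7z - 7) − 428 = -4z^3 - 4z^2 - 7z - 435 = (z + 5)(-4z^2 + 16z - 87).
So |(-4z^3 - 4z^2 - 7z - 7) − 428| = |z + 5|·|-4z^2 + 16z - 87|.
Require delta ≤ 2. Then |z + 5| < 2 gives |z| < 7, and by the triangle inequality |-4z^2 + 16z - 87| ≤ 4·7^2 + 16·7 + 87 = 395.
Hence |(-4z^3 - 4z^2 - 7z - 7) − 428| ≤ 395|z + 5| < eps provided |z + 5| < eps/395.
Choosing delta = min(2, eps/395) ensures both conditions, hence |(-4z^3 - 4z^2 - 7z - 7) − 428| < eps.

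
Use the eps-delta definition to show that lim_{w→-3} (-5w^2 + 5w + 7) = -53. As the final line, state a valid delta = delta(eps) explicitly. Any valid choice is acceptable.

Let eps > 0. We want delta > 0 such that 0 < |w + 3| < delta implies |(-5w^2 + 5w + 7) + 53| < eps.
(-5w^2 + 5w + 7) + 53 = -5w^2 + 5w + 60 = (w + 3)(-5w + 20).
So |(-5w^2 + 5w + 7) + 53| = |w + 3|·|-5w + 20|.
Assume first that |w + 3| < 2, so |w| < 5. Then |-5w + 20| ≤ 5·5 + 20 = 45.
Hence |(-5w^2 + 5w + 7) + 53| ≤ 45|w + 3| < eps provided |w + 3| < eps/45.
Choosing delta = min(2, eps/45) ensures both conditions, hence |(-5w^2 + 5w + 7) + 53| < eps.

delta = min(2, eps/45)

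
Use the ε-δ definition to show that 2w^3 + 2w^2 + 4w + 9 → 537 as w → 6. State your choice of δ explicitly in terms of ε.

Fix ε > 0. We want δ > 0 such that 0 < |w − 6| < δ implies |(2w^3 + 2w^2 + 4w + 9) − 537| < ε.
(2w^3 + 2w^2 + 4w + 9) − 537 = 2w^3 + 2w^2 + 4w - 528 = (w − 6)(2w^2 + 14w + 88).
So |(2w^3 + 2w^2 + 4w + 9) − 537| = |w − 6|·|2w^2 + 14w + 88|.
Require δ ≤ 1. Then |w − 6| < 1 gives |w| < 7, and by the triangle inequality |2w^2 + 14w + 88| ≤ 2·7^2 + 14·7 + 88 = 284.
Hence |(2w^3 + 2w^2 + 4w + 9) − 537| ≤ 284|w − 6| < ε provided |w − 6| < ε/284.
Choosing δ = min(1, ε/284) ensures both conditions, hence |(2w^3 + 2w^2 + 4w + 9) − 537| < ε.

δ = min(1, ε/284)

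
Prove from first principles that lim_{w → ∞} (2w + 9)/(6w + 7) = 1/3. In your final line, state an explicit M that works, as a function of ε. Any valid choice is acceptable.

M = (10/9)/ε

Let ε > 0. We seek M > 0 such that w > M implies |(2w + 9)/(6w + 7) − (1/3)| < ε.
(2w + 9)/(6w + 7) − (1/3) = (6(2w + 9) − 2(6w + 7)) / (6(6w + 7)) = 40/(6(6w + 7)).
For w > 0 we have 6w + 7 > 6w, so |(2w + 9)/(6w + 7) − (1/3)| = 40/(6(6w + 7)) < 40/(6·6w) = (10/9)/w.
Thus |(2w + 9)/(6w + 7) − (1/3)| < ε whenever w > (10/9)/ε.
Take M = (10/9)/ε. If w > M then |(2w + 9)/(6w + 7) − (1/3)| < (10/9)/w < ε.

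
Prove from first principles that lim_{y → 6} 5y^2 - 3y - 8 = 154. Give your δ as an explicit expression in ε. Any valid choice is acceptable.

Fix ε > 0. We want δ > 0 such that 0 < |y − 6| < δ implies |(5y^2 - 3y - 8) − 154| < ε.
(5y^2 - 3y - 8) − 154 = 5y^2 - 3y - 162 = (y − 6)(5y + 27).
So |(5y^2 - 3y - 8) − 154| = |y − 6|·|5y + 27|.
Require δ ≤ 1. Then |y − 6| < 1 gives |y| < 7, and by the triangle inequality |5y + 27| ≤ 5·7 + 27 = 62.
Hence |(5y^2 - 3y - 8) − 154| ≤ 62|y − 6| < ε provided |y − 6| < ε/62.
Take δ = min(1, ε/62). Then 0 < |y − 6| < δ gives both |y − 6| < 1 and |y − 6| < ε/62, so |(5y^2 - 3y - 8) − 154| < ε.

δ = min(1, ε/62)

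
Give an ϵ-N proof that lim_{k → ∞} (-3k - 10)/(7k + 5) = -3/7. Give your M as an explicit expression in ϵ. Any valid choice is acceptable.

Suppose ϵ > 0. For k ≥ 1, |(-3k - 10)/(7k + 5) + 3/7| = |-55|/(7(7k + 5)) = 55/(7(7k + 5)).
Since 7k + 5 ≥ 7k for k ≥ 1, this is ≤ 55/(7·7k) = (55/49)/k.
So |(-3k - 10)/(7k + 5) + 3/7| < ϵ whenever k > (55/49)/ϵ.
Take M = (55/49)/ϵ. If k > M then |(-3k - 10)/(7k + 5) + 3/7| ≤ (55/49)/k < ϵ.

M = (55/49)/ϵ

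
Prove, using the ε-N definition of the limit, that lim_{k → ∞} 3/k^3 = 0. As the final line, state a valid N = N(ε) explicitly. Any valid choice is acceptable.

N = (3/ε)^{1/3}

Fix ε > 0. For k ≥ 1, |3/k^3 − 0| = 3/k^3.
3/k^3 < ε ⇔ k^3 > 3/ε ⇔ k > (3/ε)^{1/3}.
Take N = (3/ε)^{1/3}. Then k > N implies 3/k^3 < ε.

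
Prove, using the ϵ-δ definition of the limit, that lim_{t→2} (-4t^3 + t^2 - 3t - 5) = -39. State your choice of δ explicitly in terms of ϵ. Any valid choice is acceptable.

Let ϵ > 0 be given. We want δ > 0 such that 0 < |t − 2| < δ implies |(-4t^3 + t^2 - 3t - 5) + 39| < ϵ.
(-4t^3 + t^2 - 3t - 5) + 39 = -4t^3 + t^2 - 3t + 34 = (t − 2)(-4t^2 - 7t - 17).
So |(-4t^3 + t^2 - 3t - 5) + 39| = |t − 2|·|-4t^2 - 7t - 17|.
Require δ ≤ 2. Then |t − 2| < 2 gives |t| < 4, and by the triangle inequality |-4t^2 - 7t - 17| ≤ 4·4^2 + 7·4 + 17 = 109.
Hence |(-4t^3 + t^2 - 3t - 5) + 39| ≤ 109|t − 2| < ϵ provided |t − 2| < ϵ/109.
Choosing δ = min(2, ϵ/109) ensures both conditions, hence |(-4t^3 + t^2 - 3t - 5) + 39| < ϵ.

δ = min(2, ϵ/109)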